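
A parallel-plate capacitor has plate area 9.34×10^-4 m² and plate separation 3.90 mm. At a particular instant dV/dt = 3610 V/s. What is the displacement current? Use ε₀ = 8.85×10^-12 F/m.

E = V/d so dE/dt = (dV/dt)/d = 9.256×10^5 V/(m·s), and I_d = ε₀ A dE/dt = (8.85×10^-12)(9.34×10^-4)(9.256×10^5) = 7.65×10^-9 A.

7.65×10^-9 A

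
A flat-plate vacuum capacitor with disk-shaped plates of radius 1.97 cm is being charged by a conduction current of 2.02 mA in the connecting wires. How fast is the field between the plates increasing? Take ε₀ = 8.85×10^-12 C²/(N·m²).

By continuity, I_d in the gap equals the 2.02 mA flowing in the wire.
Inverting I_d = ε₀ A dE/dt gives dE/dt = 2.02×10^-3 / (8.85×10^-12 · 1.219×10^-3) = 1.87×10^11 V/(m·s).

1.87×10^11 V/(m·s)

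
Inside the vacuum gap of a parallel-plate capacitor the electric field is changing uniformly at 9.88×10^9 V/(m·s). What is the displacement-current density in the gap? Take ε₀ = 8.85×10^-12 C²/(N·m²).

J_d = ε₀ dE/dt = (8.85×10^-12)(9.88×10^9) = 0.0874 A/m².

0.0874 A/m²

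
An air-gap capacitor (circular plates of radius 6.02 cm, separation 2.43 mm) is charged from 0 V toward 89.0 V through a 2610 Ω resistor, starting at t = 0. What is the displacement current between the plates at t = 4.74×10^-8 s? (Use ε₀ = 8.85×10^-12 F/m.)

With C = ε₀A/d = (8.85×10^-12)(0.01139)/(2.43×10^-3) = 4.148×10^-11 F, the time constant is τ = RC = 1.083×10^-7 s, so t/τ = 0.4377 and e^(−t/τ) = 0.6455.
I_d = I_cond = (V₀/R) e^(−t/τ) = (0.03410)(0.6455) = 0.0220 A.

0.0220 A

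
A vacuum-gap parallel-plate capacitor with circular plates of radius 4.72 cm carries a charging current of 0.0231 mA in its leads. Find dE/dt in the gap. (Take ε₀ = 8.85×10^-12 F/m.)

3.73×10^8 V/(m·s)

The displacement current between the plates equals the conduction current, I_d = 0.0231 mA.
Since I_d = ε₀ A dE/dt, dE/dt = I_d/(ε₀A) = (2.31×10^-5)/((8.85×10^-12)(6.999×10^-3)) = 3.73×10^8 V/(m·s).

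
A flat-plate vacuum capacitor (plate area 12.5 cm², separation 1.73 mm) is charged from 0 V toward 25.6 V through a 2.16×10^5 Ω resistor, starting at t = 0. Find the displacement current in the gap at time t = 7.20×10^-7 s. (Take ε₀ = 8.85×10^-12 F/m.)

C = ε₀A/d = (8.85×10^-12)(1.25×10^-3)/(1.73×10^-3) = 6.395×10^-12 F, so τ = RC = 1.381×10^-6 s.
The conduction current is I(t) = (V₀/R) e^(−t/τ), and the displacement current between the plates equals it.
t/τ = 0.5214; I_d = (25.6/2.16×10^5) · e^(−0.5214) = (1.185×10^-4)(0.5937) = 7.04×10^-5 A.

7.04×10^-5 A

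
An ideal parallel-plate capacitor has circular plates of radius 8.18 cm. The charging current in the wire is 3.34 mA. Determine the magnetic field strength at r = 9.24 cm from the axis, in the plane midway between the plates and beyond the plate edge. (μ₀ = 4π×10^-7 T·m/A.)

7.23×10^-9 T

No conduction current crosses the gap, so I_d there equals the 3.34×10^-3 A in the leads.
With r > R the enclosed displacement current is the full I_d; B = μ₀ I_d / (2πr) = 7.23×10^-9 T.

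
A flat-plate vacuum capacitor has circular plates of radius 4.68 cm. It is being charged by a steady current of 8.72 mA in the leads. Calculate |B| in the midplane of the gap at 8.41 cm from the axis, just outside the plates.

2.07×10^-8 T

Between the plates the displacement current equals the wire current: I_d = 8.72 mA = 8.72×10^-3 A.
For r ≥ R the full I_d is enclosed: B = μ₀ I_d/(2πr) = (4π×10^-7)(8.72×10^-3)/(2π·0.0841) = 2.07×10^-8 T.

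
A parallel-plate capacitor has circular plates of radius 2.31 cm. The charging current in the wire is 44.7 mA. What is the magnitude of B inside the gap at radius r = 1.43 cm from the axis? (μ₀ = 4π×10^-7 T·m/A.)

2.40×10^-7 T

No conduction current crosses the gap, so I_d there equals the 0.0447 A in the leads.
For r < R the Ampère–Maxwell law gives B(2πr) = μ₀ I_d (r²/R²), so B = μ₀ I_d r/(2πR²) = (4π×10^-7)(0.0447)(0.0143)/(2π·0.0231²) = 2.40×10^-7 T.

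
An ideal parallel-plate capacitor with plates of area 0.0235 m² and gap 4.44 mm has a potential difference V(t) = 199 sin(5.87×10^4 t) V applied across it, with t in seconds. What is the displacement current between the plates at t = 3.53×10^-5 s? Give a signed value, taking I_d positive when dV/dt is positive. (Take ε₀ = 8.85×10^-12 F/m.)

dE/dt = (V₀ω/d)·cos(ωt) with ωt = 2.07211 rad: (199)(5.87×10^4)(-0.4806)/(4.44×10^-3) = -1.264×10^9 V/(m·s).
I_d = ε₀ A dE/dt = (8.85×10^-12)(0.0235)(-1.264×10^9) = -2.63×10^-4 A.

-2.63×10^-4 A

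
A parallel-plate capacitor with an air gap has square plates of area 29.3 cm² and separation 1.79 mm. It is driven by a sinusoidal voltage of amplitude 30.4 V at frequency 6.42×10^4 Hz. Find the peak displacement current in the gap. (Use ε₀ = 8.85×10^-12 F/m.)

The displacement current equals the conduction current C dV/dt, which peaks at C V₀ ω.
With C = ε₀A/d = (8.85×10^-12)(2.93×10^-3)/(1.79×10^-3) = 1.449×10^-11 F and ω = 2πf = 4.034×10^5 rad/s, I_d,max = (1.449×10^-11)(30.4)(4.034×10^5) = 1.78×10^-4 A.

1.78×10^-4 A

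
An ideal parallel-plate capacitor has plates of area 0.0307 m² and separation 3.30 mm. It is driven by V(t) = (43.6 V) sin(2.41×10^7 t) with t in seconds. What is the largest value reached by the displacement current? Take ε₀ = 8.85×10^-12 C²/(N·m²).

C = ε₀A/d = (8.85×10^-12)(0.0307)/(3.30×10^-3) = 8.233×10^-11 F; ω = 2.41×10^7 rad/s.
I_d = C dV/dt, so |I_d|_max = C V₀ ω = (8.233×10^-11)(43.6)(2.41×10^7) = 0.0865 A.

0.0865 A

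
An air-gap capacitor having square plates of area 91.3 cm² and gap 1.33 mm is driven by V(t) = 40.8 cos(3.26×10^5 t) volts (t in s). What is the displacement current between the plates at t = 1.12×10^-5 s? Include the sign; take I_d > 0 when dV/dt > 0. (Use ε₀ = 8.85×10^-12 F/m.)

dV/dt = (40.8)(3.26×10^5)·−sin(3.6512) = 6.489×10^6 V/s.
I_d = C dV/dt with C = ε₀A/d = (8.85×10^-12)(9.13×10^-3)/(1.33×10^-3) = 6.075×10^-11 F, so I_d = (6.075×10^-11)(6.489×10^6) = 3.94×10^-4 A.

3.94×10^-4 A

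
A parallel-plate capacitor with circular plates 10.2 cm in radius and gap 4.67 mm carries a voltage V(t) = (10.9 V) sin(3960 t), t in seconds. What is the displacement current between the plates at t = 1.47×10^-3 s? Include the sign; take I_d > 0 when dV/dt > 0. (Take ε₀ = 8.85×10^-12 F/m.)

C = ε₀A/d = (8.85×10^-12)(0.03269)/(4.67×10^-3) = 6.195×10^-11 F. dV/dt = V₀ω·cos(ωt); at ωt = 5.8212 rad this factor is 0.8952.
I_d = C dV/dt = (6.195×10^-11)(10.9)(3960)(0.8952) = 2.39×10^-6 A.

2.39×10^-6 A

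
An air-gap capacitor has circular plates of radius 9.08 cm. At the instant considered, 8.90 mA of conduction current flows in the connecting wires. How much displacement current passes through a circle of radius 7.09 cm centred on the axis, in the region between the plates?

By continuity the displacement current in the gap matches the conduction current: I_d = 8.90×10^-3 A.
Since J_d is uniform, the enclosed fraction is (r/R)² = 0.6097, giving I_d,enc = 5.43×10^-3 A.

5.43×10^-3 A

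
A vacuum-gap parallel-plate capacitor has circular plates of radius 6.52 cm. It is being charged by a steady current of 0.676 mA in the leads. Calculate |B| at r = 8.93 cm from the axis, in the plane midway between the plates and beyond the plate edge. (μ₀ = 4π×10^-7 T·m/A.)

By continuity the displacement current in the gap matches the conduction current: I_d = 6.76×10^-4 A.
Outside the plates the loop encloses all of I_d, so B·2πr = μ₀ I_d and B = 1.51×10^-9 T.

1.51×10^-9 T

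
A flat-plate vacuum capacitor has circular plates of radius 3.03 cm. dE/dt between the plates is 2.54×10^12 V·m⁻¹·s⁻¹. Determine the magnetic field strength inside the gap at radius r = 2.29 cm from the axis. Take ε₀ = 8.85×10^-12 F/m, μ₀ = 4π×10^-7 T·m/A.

3.23×10^-7 T

Through the whole plate area (πR² = 2.884×10^-3 m²), I_d = ε₀ πR² dE/dt = 0.06483 A.
For r < R the Ampère–Maxwell law gives B(2πr) = μ₀ I_d (r²/R²), so B = μ₀ I_d r/(2πR²) = (4π×10^-7)(0.06483)(0.0229)/(2π·0.0303²) = 3.23×10^-7 T.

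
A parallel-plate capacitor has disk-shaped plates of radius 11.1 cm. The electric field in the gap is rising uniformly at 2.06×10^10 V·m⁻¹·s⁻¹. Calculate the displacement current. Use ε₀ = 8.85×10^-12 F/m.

I_d = ε₀ A (dE/dt) = (8.85×10^-12)(0.03871 m²)(2.06×10^10) = 7.06×10^-3 A.

7.06×10^-3 A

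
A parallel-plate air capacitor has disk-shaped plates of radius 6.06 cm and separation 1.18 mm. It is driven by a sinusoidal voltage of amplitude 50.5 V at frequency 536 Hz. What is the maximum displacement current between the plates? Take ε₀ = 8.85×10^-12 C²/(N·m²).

1.47×10^-5 A

C = ε₀A/d = (8.85×10^-12)(0.01154)/(1.18×10^-3) = 8.655×10^-11 F; ω = 2πf = 3368 rad/s.
I_d = C dV/dt, so |I_d|_max = C V₀ ω = (8.655×10^-11)(50.5)(3368) = 1.47×10^-5 A.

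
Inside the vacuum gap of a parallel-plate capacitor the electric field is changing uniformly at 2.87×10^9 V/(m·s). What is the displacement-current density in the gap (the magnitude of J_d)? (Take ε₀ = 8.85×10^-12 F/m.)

0.0254 A/m²

J_d = ε₀ dE/dt = (8.85×10^-12)(2.87×10^9) = 0.0254 A/m².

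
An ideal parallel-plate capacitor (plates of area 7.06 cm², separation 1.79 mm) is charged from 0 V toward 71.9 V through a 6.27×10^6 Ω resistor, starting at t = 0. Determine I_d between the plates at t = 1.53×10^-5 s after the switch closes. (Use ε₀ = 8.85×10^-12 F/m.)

5.70×10^-6 A

C = ε₀A/d = (8.85×10^-12)(7.06×10^-4)/(1.79×10^-3) = 3.491×10^-12 F and τ = RC = 2.189×10^-5 s. I_d in the gap equals the RC charging current.
I_d(t) = (V₀/R) e^(−t/τ) = 1.147×10^-5 · e^(−0.6989) = 5.70×10^-6 A.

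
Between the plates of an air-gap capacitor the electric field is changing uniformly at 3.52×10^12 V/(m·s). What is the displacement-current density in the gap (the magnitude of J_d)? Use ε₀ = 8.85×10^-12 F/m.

31.2 A/m²

J_d = ε₀ ∂E/∂t, so J_d = 31.2 A/m².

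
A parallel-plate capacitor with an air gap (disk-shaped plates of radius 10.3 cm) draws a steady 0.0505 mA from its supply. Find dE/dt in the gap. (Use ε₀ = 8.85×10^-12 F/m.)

Charge continuity gives I_d = I = 5.05×10^-5 A between the plates.
Then dE/dt = I_d/(ε₀A) = 1.71×10^8 V/(m·s).

1.71×10^8 V/(m·s)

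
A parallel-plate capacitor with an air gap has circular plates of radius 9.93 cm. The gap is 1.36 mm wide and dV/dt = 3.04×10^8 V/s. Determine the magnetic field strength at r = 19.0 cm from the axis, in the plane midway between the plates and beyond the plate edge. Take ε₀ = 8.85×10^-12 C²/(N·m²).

6.45×10^-8 T

dE/dt = (dV/dt)/d = 2.235×10^11 V/(m·s); I_d = ε₀(πR²)(dE/dt) = (8.85×10^-12)(0.03098)(2.235×10^11) = 0.06128 A.
Outside the plates the loop encloses all of I_d, so B·2πr = μ₀ I_d and B = 6.45×10^-8 T.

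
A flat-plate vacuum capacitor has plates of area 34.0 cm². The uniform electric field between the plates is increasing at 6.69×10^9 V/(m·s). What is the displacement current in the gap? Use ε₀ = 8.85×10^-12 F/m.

2.01×10^-4 A

With a uniform field, Φ_E = EA, so I_d = ε₀ A dE/dt = 2.01×10^-4 A.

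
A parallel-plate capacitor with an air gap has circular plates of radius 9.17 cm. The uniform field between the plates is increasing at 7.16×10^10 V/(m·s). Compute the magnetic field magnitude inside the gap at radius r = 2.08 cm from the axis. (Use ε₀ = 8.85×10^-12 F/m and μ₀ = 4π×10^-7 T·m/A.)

Total displacement current: I_d = ε₀(πR²)(dE/dt) = (8.85×10^-12)(0.02642)(7.16×10^10) = 0.01674 A.
For r < R the Ampère–Maxwell law gives B(2πr) = μ₀ I_d (r²/R²), so B = μ₀ I_d r/(2πR²) = (4π×10^-7)(0.01674)(0.0208)/(2π·0.0917²) = 8.28×10^-9 T.

8.28×10^-9 T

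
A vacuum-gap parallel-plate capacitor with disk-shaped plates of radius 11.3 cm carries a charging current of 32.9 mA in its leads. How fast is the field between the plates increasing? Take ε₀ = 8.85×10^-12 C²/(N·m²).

9.27×10^10 V/(m·s)

The displacement current between the plates equals the conduction current, I_d = 32.9 mA.
Then dE/dt = I_d/(ε₀A) = 9.27×10^10 V/(m·s).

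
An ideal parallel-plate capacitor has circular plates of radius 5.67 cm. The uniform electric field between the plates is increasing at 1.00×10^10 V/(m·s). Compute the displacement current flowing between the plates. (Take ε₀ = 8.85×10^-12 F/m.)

The displacement current is ε₀ times dΦ_E/dt = ε₀ A dE/dt = (8.85×10^-12)(0.01010)(1.00×10^10) = 8.94×10^-4 A.

8.94×10^-4 A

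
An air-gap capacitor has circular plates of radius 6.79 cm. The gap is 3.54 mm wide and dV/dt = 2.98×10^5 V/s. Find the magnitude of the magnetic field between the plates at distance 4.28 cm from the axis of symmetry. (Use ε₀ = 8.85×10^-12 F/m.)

I_d = C dV/dt with C = ε₀πR²/d = 3.620×10^-11 F, so I_d = (3.620×10^-11)(2.98×10^5) = 1.079×10^-5 A.
For r < R the Ampère–Maxwell law gives B(2πr) = μ₀ I_d (r²/R²), so B = μ₀ I_d r/(2πR²) = (4π×10^-7)(1.079×10^-5)(0.0428)/(2π·0.0679²) = 2.00×10^-11 T.

2.00×10^-11 T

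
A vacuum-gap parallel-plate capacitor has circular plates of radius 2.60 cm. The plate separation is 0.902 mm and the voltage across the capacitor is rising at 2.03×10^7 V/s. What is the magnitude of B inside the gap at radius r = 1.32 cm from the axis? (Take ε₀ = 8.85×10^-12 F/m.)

1.65×10^-9 T

I_d = C dV/dt with C = ε₀πR²/d = 2.084×10^-11 F, so I_d = (2.084×10^-11)(2.03×10^7) = 4.231×10^-4 A.
An Ampèrian loop of radius r encloses a fraction (r/R)² of I_d. Then B·2πr = μ₀ I_d (r/R)², giving B = μ₀ I_d r/(2πR²) = 1.65×10^-9 T.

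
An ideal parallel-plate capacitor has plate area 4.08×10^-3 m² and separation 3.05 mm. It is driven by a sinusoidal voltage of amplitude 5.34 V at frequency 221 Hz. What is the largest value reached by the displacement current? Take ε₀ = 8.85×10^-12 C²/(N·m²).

C = ε₀A/d = (8.85×10^-12)(4.08×10^-3)/(3.05×10^-3) = 1.184×10^-11 F; ω = 2πf = 1389 rad/s.
I_d = C dV/dt, so |I_d|_max = C V₀ ω = (1.184×10^-11)(5.34)(1389) = 8.78×10^-8 A.

8.78×10^-8 A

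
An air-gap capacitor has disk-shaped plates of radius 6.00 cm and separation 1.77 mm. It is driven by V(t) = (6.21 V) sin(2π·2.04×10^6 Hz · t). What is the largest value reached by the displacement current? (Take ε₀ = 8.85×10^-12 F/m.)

The displacement current equals the conduction current C dV/dt, which peaks at C V₀ ω.
With C = ε₀A/d = (8.85×10^-12)(0.01131)/(1.77×10^-3) = 5.655×10^-11 F and ω = 2πf = 1.282×10^7 rad/s, I_d,max = (5.655×10^-11)(6.21)(1.282×10^7) = 4.50×10^-3 A.

4.50×10^-3 A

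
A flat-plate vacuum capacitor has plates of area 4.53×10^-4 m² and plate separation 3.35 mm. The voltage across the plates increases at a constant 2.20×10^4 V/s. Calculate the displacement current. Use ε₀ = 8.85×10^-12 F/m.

2.63×10^-8 A

C = ε₀A/d = (8.85×10^-12)(4.53×10^-4)/(3.35×10^-3) = 1.197×10^-12 F.
I_d = C dV/dt = (1.197×10^-12)(2.20×10^4) = 2.63×10^-8 A.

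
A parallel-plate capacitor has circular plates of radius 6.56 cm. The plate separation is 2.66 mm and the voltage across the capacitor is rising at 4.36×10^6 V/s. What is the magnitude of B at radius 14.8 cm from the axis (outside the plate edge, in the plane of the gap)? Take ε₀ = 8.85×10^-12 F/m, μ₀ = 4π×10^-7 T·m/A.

2.65×10^-10 T

dE/dt = (dV/dt)/d = 1.639×10^9 V/(m·s); I_d = ε₀(πR²)(dE/dt) = (8.85×10^-12)(0.01352)(1.639×10^9) = 1.961×10^-4 A.
Outside the plates the loop encloses all of I_d, so B·2πr = μ₀ I_d and B = 2.65×10^-10 T.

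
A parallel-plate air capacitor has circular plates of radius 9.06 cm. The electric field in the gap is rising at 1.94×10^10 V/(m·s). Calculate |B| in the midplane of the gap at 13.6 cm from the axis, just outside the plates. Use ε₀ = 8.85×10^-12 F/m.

Through the whole plate area (πR² = 0.02579 m²), I_d = ε₀ πR² dE/dt = 4.428×10^-3 A.
Outside the plates the loop encloses all of I_d, so B·2πr = μ₀ I_d and B = 6.51×10^-9 T.

6.51×10^-9 T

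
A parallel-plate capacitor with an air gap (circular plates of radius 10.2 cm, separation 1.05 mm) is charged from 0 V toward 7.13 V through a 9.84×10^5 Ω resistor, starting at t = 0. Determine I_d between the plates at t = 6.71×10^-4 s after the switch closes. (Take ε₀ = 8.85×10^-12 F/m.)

C = ε₀A/d = (8.85×10^-12)(0.03269)/(1.05×10^-3) = 2.755×10^-10 F, so τ = RC = 2.711×10^-4 s.
The conduction current is I(t) = (V₀/R) e^(−t/τ), and the displacement current between the plates equals it.
t/τ = 2.475; I_d = (7.13/9.84×10^5) · e^(−2.475) = (7.246×10^-6)(0.08416) = 6.10×10^-7 A.

6.10×10^-7 A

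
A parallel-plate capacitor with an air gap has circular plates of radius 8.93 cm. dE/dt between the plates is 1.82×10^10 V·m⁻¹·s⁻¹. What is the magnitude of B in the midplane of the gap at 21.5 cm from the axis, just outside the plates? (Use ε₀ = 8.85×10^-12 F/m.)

Through the whole plate area (πR² = 0.02505 m²), I_d = ε₀ πR² dE/dt = 4.035×10^-3 A.
For r ≥ R the full I_d is enclosed: B = μ₀ I_d/(2πr) = (4π×10^-7)(4.035×10^-3)/(2π·0.215) = 3.75×10^-9 T.

3.75×10^-9 T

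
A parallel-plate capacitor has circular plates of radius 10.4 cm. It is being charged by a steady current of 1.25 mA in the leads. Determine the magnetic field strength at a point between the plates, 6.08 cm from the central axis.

No conduction current crosses the gap, so I_d there equals the 1.25×10^-3 A in the leads.
For r < R the Ampère–Maxwell law gives B(2πr) = μ₀ I_d (r²/R²), so B = μ₀ I_d r/(2πR²) = (4π×10^-7)(1.25×10^-3)(0.0608)/(2π·0.104²) = 1.41×10^-9 T.

1.41×10^-9 T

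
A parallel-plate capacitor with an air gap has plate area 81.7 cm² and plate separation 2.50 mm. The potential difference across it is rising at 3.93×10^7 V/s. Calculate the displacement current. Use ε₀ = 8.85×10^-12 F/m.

1.14×10^-3 A

C = ε₀A/d = (8.85×10^-12)(8.17×10^-3)/(2.50×10^-3) = 2.892×10^-11 F.
I_d = C dV/dt = (2.892×10^-11)(3.93×10^7) = 1.14×10^-3 A.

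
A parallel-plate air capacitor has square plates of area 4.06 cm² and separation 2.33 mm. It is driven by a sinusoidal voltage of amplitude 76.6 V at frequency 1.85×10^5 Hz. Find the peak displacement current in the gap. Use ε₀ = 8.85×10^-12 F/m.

The displacement current equals the conduction current C dV/dt, which peaks at C V₀ ω.
With C = ε₀A/d = (8.85×10^-12)(4.06×10^-4)/(2.33×10^-3) = 1.542×10^-12 F and ω = 2πf = 1.162×10^6 rad/s, I_d,max = (1.542×10^-12)(76.6)(1.162×10^6) = 1.37×10^-4 A.

1.37×10^-4 A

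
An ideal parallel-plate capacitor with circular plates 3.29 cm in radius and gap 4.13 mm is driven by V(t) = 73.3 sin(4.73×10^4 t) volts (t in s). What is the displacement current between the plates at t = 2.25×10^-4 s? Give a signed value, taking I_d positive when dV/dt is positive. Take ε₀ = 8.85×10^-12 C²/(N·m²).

dV/dt = (73.3)(4.73×10^4)·cos(10.6425) = -1.199×10^6 V/s.
I_d = C dV/dt with C = ε₀A/d = (8.85×10^-12)(3.400×10^-3)/(4.13×10^-3) = 7.286×10^-12 F, so I_d = (7.286×10^-12)(-1.199×10^6) = -8.74×10^-6 A.

-8.74×10^-6 A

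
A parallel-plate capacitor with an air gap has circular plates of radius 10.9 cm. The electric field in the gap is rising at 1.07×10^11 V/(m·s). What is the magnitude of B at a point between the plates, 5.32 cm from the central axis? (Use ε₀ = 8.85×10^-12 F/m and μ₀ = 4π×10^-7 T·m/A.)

I_d = ε₀ dΦ_E/dt = ε₀ πR² (dE/dt) = (8.85×10^-12)(0.03733)(1.07×10^11) = 0.03535 A through the full plate area.
∮B·dl = μ₀ I_d,enc with I_d,enc = I_d r²/R² = 8.421×10^-3 A; so B = μ₀ I_d,enc/(2πr) = 3.17×10^-8 T.

3.17×10^-8 T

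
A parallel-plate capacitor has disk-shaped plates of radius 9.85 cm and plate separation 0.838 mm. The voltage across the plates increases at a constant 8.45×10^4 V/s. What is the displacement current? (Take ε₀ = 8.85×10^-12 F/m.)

C = ε₀A/d = (8.85×10^-12)(0.03048)/(8.38×10^-4) = 3.219×10^-10 F.
I_d = C dV/dt = (3.219×10^-10)(8.45×10^4) = 2.72×10^-5 A.

2.72×10^-5 A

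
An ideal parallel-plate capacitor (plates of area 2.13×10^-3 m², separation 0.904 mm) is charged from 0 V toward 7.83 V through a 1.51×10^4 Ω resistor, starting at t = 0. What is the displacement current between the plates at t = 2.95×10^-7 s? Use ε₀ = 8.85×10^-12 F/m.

2.03×10^-4 A

C = ε₀A/d = (8.85×10^-12)(2.13×10^-3)/(9.04×10^-4) = 2.085×10^-11 F, so τ = RC = 3.148×10^-7 s.
The conduction current is I(t) = (V₀/R) e^(−t/τ), and the displacement current between the plates equals it.
t/τ = 0.9371; I_d = (7.83/1.51×10^4) · e^(−0.9371) = (5.185×10^-4)(0.3918) = 2.03×10^-4 A.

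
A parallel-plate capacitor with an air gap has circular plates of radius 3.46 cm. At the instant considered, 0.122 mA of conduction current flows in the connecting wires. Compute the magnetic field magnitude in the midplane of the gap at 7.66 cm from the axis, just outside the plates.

No conduction current crosses the gap, so I_d there equals the 1.22×10^-4 A in the leads.
For r ≥ R the full I_d is enclosed: B = μ₀ I_d/(2πr) = (4π×10^-7)(1.22×10^-4)/(2π·0.0766) = 3.19×10^-10 T.

3.19×10^-10 T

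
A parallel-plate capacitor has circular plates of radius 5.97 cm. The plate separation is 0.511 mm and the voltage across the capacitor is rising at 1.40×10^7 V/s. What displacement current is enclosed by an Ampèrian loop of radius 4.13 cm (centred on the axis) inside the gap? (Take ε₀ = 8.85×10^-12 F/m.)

With E = V/d, dE/dt = 2.740×10^10 V/(m·s) and πR² = 0.01120 m², giving I_d = ε₀ πR² dE/dt = 2.716×10^-3 A.
Through an area πr² the displacement current is I_d·(πr²/πR²) = I_d (r/R)² = 1.30×10^-3 A.

1.30×10^-3 A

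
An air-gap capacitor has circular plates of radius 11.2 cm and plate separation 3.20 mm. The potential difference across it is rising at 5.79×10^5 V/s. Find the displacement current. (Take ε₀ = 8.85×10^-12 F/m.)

6.31×10^-5 A

C = ε₀A/d = (8.85×10^-12)(0.03941)/(3.20×10^-3) = 1.090×10^-10 F.
I_d = C dV/dt = (1.090×10^-10)(5.79×10^5) = 6.31×10^-5 A.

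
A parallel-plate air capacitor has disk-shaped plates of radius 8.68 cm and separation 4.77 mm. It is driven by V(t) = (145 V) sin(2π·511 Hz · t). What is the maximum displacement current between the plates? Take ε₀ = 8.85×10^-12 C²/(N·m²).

C = ε₀A/d = (8.85×10^-12)(0.02367)/(4.77×10^-3) = 4.392×10^-11 F; ω = 2πf = 3211 rad/s.
I_d = C dV/dt, so |I_d|_max = C V₀ ω = (4.392×10^-11)(145)(3211) = 2.04×10^-5 A.

2.04×10^-5 A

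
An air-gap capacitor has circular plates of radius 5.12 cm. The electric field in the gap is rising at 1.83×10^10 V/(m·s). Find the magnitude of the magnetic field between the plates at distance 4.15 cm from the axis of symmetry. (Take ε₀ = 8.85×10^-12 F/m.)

4.22×10^-9 T

Through the whole plate area (πR² = 8.235×10^-3 m²), I_d = ε₀ πR² dE/dt = 1.334×10^-3 A.
An Ampèrian loop of radius r encloses a fraction (r/R)² of I_d. Then B·2πr = μ₀ I_d (r/R)², giving B = μ₀ I_d r/(2πR²) = 4.22×10^-9 T.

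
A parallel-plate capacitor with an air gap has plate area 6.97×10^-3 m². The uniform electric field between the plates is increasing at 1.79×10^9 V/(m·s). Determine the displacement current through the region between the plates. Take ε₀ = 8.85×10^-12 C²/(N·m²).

With a uniform field, Φ_E = EA, so I_d = ε₀ A dE/dt = 1.10×10^-4 A.

1.10×10^-4 A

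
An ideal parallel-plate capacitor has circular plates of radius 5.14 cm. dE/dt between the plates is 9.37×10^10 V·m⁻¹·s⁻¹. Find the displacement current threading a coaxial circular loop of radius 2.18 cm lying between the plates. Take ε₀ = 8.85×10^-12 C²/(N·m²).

I_d = ε₀ dΦ_E/dt = ε₀ πR² (dE/dt) = (8.85×10^-12)(8.300×10^-3)(9.37×10^10) = 6.883×10^-3 A through the full plate area.
Since J_d is uniform, the enclosed fraction is (r/R)² = 0.1799, giving I_d,enc = 1.24×10^-3 A.

1.24×10^-3 A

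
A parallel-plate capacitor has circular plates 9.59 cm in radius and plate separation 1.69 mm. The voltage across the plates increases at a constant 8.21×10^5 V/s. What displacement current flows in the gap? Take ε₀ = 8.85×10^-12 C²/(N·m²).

The displacement current equals the charging current C dV/dt. With C = ε₀A/d = (8.85×10^-12)(0.02889)/(1.69×10^-3) = 1.513×10^-10 F, I_d = (1.513×10^-10)(8.21×10^5) = 1.24×10^-4 A.

1.24×10^-4 A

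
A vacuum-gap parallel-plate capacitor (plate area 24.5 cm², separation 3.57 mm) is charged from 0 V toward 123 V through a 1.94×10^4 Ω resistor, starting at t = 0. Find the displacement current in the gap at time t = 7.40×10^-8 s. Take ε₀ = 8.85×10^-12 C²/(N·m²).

C = ε₀A/d = (8.85×10^-12)(2.45×10^-3)/(3.57×10^-3) = 6.074×10^-12 F and τ = RC = 1.178×10^-7 s. I_d in the gap equals the RC charging current.
I_d(t) = (V₀/R) e^(−t/τ) = 6.340×10^-3 · e^(−0.6282) = 3.38×10^-3 A.

3.38×10^-3 A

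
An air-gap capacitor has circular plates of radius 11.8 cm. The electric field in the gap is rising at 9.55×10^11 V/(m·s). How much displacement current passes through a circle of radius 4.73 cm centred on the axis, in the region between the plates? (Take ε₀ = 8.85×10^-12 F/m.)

Total displacement current: I_d = ε₀(πR²)(dE/dt) = (8.85×10^-12)(0.04374)(9.55×10^11) = 0.3697 A.
Through an area πr² the displacement current is I_d·(πr²/πR²) = I_d (r/R)² = 0.0594 A.

0.0594 A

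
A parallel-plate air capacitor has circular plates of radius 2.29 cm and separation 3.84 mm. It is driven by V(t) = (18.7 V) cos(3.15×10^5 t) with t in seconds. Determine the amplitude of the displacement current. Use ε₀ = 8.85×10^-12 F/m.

C = ε₀A/d = (8.85×10^-12)(1.647×10^-3)/(3.84×10^-3) = 3.796×10^-12 F; ω = 3.15×10^5 rad/s.
I_d = C dV/dt, so |I_d|_max = C V₀ ω = (3.796×10^-12)(18.7)(3.15×10^5) = 2.24×10^-5 A.

2.24×10^-5 A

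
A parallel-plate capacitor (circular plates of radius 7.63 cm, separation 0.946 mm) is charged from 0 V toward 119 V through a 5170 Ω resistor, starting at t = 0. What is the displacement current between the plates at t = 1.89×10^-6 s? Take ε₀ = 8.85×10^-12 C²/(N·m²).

With C = ε₀A/d = (8.85×10^-12)(0.01829)/(9.46×10^-4) = 1.711×10^-10 F, the time constant is τ = RC = 8.846×10^-7 s, so t/τ = 2.137 and e^(−t/τ) = 0.1180.
I_d = I_cond = (V₀/R) e^(−t/τ) = (0.02302)(0.1180) = 2.72×10^-3 A.

2.72×10^-3 A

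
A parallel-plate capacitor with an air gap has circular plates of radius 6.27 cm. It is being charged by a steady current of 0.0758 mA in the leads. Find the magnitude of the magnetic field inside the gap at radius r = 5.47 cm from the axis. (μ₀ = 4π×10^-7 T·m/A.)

2.11×10^-10 T

Between the plates the displacement current equals the wire current: I_d = 0.0758 mA = 7.58×10^-5 A.
∮B·dl = μ₀ I_d,enc with I_d,enc = I_d r²/R² = 5.769×10^-5 A; so B = μ₀ I_d,enc/(2πr) = 2.11×10^-10 T.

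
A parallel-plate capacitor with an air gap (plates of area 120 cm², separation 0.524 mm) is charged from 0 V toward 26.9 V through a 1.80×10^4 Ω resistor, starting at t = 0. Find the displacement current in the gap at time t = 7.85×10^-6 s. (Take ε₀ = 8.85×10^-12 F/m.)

C = ε₀A/d = (8.85×10^-12)(0.0120)/(5.24×10^-4) = 2.027×10^-10 F, so τ = RC = 3.649×10^-6 s.
The conduction current is I(t) = (V₀/R) e^(−t/τ), and the displacement current between the plates equals it.
t/τ = 2.151; I_d = (26.9/1.80×10^4) · e^(−2.151) = (1.494×10^-3)(0.1164) = 1.74×10^-4 A.

1.74×10^-4 A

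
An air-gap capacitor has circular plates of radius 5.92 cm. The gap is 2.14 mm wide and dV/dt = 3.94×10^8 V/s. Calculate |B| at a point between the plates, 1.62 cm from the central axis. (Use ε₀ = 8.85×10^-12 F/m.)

1.66×10^-8 T

With E = V/d, dE/dt = 1.841×10^11 V/(m·s) and πR² = 0.01101 m², giving I_d = ε₀ πR² dE/dt = 0.01794 A.
An Ampèrian loop of radius r encloses a fraction (r/R)² of I_d. Then B·2πr = μ₀ I_d (r/R)², giving B = μ₀ I_d r/(2πR²) = 1.66×10^-8 T.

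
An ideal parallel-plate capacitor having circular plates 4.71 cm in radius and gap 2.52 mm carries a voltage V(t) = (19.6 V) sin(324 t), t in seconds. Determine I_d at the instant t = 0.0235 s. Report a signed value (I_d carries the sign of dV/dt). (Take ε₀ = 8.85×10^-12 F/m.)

3.69×10^-8 A

dV/dt = (19.6)(324)·cos(7.614) = 1509 V/s.
I_d = C dV/dt with C = ε₀A/d = (8.85×10^-12)(6.969×10^-3)/(2.52×10^-3) = 2.447×10^-11 F, so I_d = (2.447×10^-11)(1509) = 3.69×10^-8 A.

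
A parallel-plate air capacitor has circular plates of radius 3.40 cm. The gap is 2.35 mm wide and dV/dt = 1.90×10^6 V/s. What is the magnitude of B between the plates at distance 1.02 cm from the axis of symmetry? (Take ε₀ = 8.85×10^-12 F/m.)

With E = V/d, dE/dt = 8.085×10^8 V/(m·s) and πR² = 3.632×10^-3 m², giving I_d = ε₀ πR² dE/dt = 2.599×10^-5 A.
∮B·dl = μ₀ I_d,enc with I_d,enc = I_d r²/R² = 2.339×10^-6 A; so B = μ₀ I_d,enc/(2πr) = 4.59×10^-11 T.

4.59×10^-11 T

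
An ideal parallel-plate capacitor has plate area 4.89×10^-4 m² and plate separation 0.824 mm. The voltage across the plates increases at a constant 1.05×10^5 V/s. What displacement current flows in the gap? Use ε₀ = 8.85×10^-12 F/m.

C = ε₀A/d = (8.85×10^-12)(4.89×10^-4)/(8.24×10^-4) = 5.252×10^-12 F.
I_d = C dV/dt = (5.252×10^-12)(1.05×10^5) = 5.51×10^-7 A.

5.51×10^-7 A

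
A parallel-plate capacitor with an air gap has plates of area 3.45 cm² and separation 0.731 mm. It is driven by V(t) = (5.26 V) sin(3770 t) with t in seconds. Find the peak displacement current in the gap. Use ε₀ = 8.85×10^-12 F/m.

C = ε₀A/d = (8.85×10^-12)(3.45×10^-4)/(7.31×10^-4) = 4.177×10^-12 F; ω = 3770 rad/s.
I_d = C dV/dt, so |I_d|_max = C V₀ ω = (4.177×10^-12)(5.26)(3770) = 8.28×10^-8 A.

8.28×10^-8 A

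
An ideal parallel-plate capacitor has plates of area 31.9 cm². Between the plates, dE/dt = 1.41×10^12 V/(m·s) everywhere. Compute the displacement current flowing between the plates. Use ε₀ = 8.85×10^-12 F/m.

With a uniform field, Φ_E = EA, so I_d = ε₀ A dE/dt = 0.0398 A.

0.0398 A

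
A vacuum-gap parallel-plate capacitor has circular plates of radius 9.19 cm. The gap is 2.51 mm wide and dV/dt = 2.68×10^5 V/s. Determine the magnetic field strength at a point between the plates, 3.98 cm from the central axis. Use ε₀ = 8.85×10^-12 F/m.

2.36×10^-11 T

With E = V/d, dE/dt = 1.068×10^8 V/(m·s) and πR² = 0.02653 m², giving I_d = ε₀ πR² dE/dt = 2.508×10^-5 A.
An Ampèrian loop of radius r encloses a fraction (r/R)² of I_d. Then B·2πr = μ₀ I_d (r/R)², giving B = μ₀ I_d r/(2πR²) = 2.36×10^-11 T.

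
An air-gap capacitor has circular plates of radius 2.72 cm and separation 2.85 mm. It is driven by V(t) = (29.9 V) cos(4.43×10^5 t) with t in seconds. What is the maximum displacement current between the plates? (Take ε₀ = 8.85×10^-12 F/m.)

9.56×10^-5 A

The displacement current equals the conduction current C dV/dt, which peaks at C V₀ ω.
With C = ε₀A/d = (8.85×10^-12)(2.324×10^-3)/(2.85×10^-3) = 7.217×10^-12 F and ω = 4.43×10^5 rad/s, I_d,max = (7.217×10^-12)(29.9)(4.43×10^5) = 9.56×10^-5 A.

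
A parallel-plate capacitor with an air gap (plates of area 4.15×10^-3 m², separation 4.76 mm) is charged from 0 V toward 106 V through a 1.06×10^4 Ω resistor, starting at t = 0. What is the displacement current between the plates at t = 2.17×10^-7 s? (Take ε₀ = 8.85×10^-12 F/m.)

7.04×10^-4 A

With C = ε₀A/d = (8.85×10^-12)(4.15×10^-3)/(4.76×10^-3) = 7.716×10^-12 F, the time constant is τ = RC = 8.179×10^-8 s, so t/τ = 2.653 and e^(−t/τ) = 0.07044.
I_d = I_cond = (V₀/R) e^(−t/τ) = (0.01000)(0.07044) = 7.04×10^-4 A.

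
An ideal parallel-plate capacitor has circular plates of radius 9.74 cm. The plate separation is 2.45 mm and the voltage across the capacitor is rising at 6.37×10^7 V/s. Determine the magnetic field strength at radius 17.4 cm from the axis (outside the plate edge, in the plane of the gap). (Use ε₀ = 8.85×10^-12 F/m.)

I_d = C dV/dt with C = ε₀πR²/d = 1.076×10^-10 F, so I_d = (1.076×10^-10)(6.37×10^7) = 6.854×10^-3 A.
Outside the plates the loop encloses all of I_d, so B·2πr = μ₀ I_d and B = 7.88×10^-9 T.

7.88×10^-9 T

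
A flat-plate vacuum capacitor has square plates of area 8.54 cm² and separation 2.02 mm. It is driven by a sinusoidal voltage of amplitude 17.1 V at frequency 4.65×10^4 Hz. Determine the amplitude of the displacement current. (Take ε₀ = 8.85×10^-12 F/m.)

1.87×10^-5 A

(dE/dt)_max = V₀ω/d = 2.474×10^9 V/(m·s); ω = 2πf = 2.922×10^5 rad/s.
I_d,max = ε₀ A (dE/dt)_max = (8.85×10^-12)(8.54×10^-4)(2.474×10^9) = 1.87×10^-5 A.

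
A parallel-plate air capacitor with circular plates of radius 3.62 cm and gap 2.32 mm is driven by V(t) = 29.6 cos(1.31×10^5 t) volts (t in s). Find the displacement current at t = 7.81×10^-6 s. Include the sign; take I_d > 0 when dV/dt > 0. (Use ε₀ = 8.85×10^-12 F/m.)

dE/dt = (V₀ω/d)·−sin(ωt) with ωt = 1.02311 rad: (29.6)(1.31×10^5)(-0.8537)/(2.32×10^-3) = -1.427×10^9 V/(m·s).
I_d = ε₀ A dE/dt = (8.85×10^-12)(4.117×10^-3)(-1.427×10^9) = -5.20×10^-5 A.

-5.20×10^-5 A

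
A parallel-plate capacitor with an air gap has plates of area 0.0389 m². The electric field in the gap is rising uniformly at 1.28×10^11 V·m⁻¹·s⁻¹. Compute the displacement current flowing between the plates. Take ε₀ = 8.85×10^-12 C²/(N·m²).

0.0441 A

With a uniform field, Φ_E = EA, so I_d = ε₀ A dE/dt = 0.0441 A.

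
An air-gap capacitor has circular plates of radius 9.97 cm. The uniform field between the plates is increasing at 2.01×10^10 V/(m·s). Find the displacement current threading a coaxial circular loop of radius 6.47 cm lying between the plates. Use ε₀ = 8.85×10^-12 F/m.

2.34×10^-3 A

Through the whole plate area (πR² = 0.03123 m²), I_d = ε₀ πR² dE/dt = 5.555×10^-3 A.
The field is uniform, so I_d,enc = I_d (r/R)² = (5.555×10^-3)(6.47/9.97)² = 2.34×10^-3 A.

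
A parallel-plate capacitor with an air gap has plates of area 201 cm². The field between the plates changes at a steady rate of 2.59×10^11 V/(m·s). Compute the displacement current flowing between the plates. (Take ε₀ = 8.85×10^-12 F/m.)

0.0461 A

With a uniform field, Φ_E = EA, so I_d = ε₀ A dE/dt = 0.0461 A.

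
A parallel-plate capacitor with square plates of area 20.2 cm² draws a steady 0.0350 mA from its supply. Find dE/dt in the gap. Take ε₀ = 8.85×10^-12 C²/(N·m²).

1.96×10^9 V/(m·s)

By continuity, I_d in the gap equals the 0.0350 mA flowing in the wire.
Since I_d = ε₀ A dE/dt, dE/dt = I_d/(ε₀A) = (3.50×10^-5)/((8.85×10^-12)(2.02×10^-3)) = 1.96×10^9 V/(m·s).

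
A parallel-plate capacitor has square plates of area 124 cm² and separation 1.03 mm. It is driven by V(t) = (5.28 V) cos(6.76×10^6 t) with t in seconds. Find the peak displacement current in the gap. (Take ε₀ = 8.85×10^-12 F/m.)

3.80×10^-3 A

(dE/dt)_max = V₀ω/d = 3.465×10^10 V/(m·s); ω = 6.76×10^6 rad/s.
I_d,max = ε₀ A (dE/dt)_max = (8.85×10^-12)(0.0124)(3.465×10^10) = 3.80×10^-3 A.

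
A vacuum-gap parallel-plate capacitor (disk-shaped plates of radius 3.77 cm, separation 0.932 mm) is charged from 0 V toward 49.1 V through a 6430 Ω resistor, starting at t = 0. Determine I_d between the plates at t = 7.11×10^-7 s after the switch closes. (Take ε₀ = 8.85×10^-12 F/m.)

5.63×10^-4 A

C = ε₀A/d = (8.85×10^-12)(4.465×10^-3)/(9.32×10^-4) = 4.240×10^-11 F, so τ = RC = 2.726×10^-7 s.
The conduction current is I(t) = (V₀/R) e^(−t/τ), and the displacement current between the plates equals it.
t/τ = 2.608; I_d = (49.1/6430) · e^(−2.608) = (7.636×10^-3)(0.07368) = 5.63×10^-4 A.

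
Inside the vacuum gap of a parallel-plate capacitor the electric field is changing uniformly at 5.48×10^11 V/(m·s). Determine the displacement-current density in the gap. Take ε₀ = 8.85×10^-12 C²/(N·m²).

4.85 A/m²

J_d = ε₀ dE/dt = (8.85×10^-12)(5.48×10^11) = 4.85 A/m².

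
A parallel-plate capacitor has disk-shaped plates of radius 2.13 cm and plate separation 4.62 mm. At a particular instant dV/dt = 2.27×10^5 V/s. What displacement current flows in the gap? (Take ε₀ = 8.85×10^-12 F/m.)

6.20×10^-7 A

The displacement current equals the charging current C dV/dt. With C = ε₀A/d = (8.85×10^-12)(1.425×10^-3)/(4.62×10^-3) = 2.730×10^-12 F, I_d = (2.730×10^-12)(2.27×10^5) = 6.20×10^-7 A.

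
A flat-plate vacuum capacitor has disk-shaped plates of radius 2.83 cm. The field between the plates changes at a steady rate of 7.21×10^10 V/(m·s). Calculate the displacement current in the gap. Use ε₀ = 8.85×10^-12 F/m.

The displacement current is ε₀ times dΦ_E/dt = ε₀ A dE/dt = (8.85×10^-12)(2.516×10^-3)(7.21×10^10) = 1.61×10^-3 A.

1.61×10^-3 A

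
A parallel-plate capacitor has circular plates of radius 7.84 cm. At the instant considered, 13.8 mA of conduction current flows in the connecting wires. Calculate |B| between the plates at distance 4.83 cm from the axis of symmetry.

2.17×10^-8 T

By continuity the displacement current in the gap matches the conduction current: I_d = 0.0138 A.
An Ampèrian loop of radius r encloses a fraction (r/R)² of I_d. Then B·2πr = μ₀ I_d (r/R)², giving B = μ₀ I_d r/(2πR²) = 2.17×10^-8 T.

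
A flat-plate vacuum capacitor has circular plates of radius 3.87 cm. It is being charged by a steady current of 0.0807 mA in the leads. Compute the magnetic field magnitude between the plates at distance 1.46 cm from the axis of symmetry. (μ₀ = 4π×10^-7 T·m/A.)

1.57×10^-10 T

No conduction current crosses the gap, so I_d there equals the 8.07×10^-5 A in the leads.
∮B·dl = μ₀ I_d,enc with I_d,enc = I_d r²/R² = 1.149×10^-5 A; so B = μ₀ I_d,enc/(2πr) = 1.57×10^-10 T.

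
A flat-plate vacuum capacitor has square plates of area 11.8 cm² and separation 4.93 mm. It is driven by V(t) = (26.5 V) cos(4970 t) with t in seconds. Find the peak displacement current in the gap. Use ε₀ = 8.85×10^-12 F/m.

The displacement current equals the conduction current C dV/dt, which peaks at C V₀ ω.
With C = ε₀A/d = (8.85×10^-12)(1.18×10^-3)/(4.93×10^-3) = 2.118×10^-12 F and ω = 4970 rad/s, I_d,max = (2.118×10^-12)(26.5)(4970) = 2.79×10^-7 A.

2.79×10^-7 A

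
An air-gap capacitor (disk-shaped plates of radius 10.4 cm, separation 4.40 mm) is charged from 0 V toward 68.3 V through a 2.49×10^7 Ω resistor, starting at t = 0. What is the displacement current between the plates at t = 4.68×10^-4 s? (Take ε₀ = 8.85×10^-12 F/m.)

C = ε₀A/d = (8.85×10^-12)(0.03398)/(4.40×10^-3) = 6.835×10^-11 F, so τ = RC = 1.702×10^-3 s.
The conduction current is I(t) = (V₀/R) e^(−t/τ), and the displacement current between the plates equals it.
t/τ = 0.2750; I_d = (68.3/2.49×10^7) · e^(−0.2750) = (2.743×10^-6)(0.7596) = 2.08×10^-6 A.

2.08×10^-6 A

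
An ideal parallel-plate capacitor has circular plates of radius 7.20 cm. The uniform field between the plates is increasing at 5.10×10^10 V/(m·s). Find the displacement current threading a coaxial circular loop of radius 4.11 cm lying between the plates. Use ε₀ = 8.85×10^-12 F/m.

2.40×10^-3 A

I_d = ε₀ dΦ_E/dt = ε₀ πR² (dE/dt) = (8.85×10^-12)(0.01629)(5.10×10^10) = 7.352×10^-3 A through the full plate area.
The field is uniform, so I_d,enc = I_d (r/R)² = (7.352×10^-3)(4.11/7.20)² = 2.40×10^-3 A.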